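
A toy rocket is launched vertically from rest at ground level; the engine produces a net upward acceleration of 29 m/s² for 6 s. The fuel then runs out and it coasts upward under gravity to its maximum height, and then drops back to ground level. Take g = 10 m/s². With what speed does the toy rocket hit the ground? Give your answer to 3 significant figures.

202 m/s

Phase 1 (powered ascent): v₀ = 0 m/s, a = 29 m/s².
v = v₀ + at = 0 + (29)(6) = 174 m/s
Δx = v₀t + ½at² = 0·6 + 0.5·29·6² = 522 m

Phase 2 (coasting upward): v₀ = 174 m/s, a = -10 m/s².
v = v₀ + at → t = (0 − 174) / -10 = 17.4 s
v² = v₀² + 2aΔx → Δx = (0² − 174²)/(2·-10) = 1510 m

Phase 3 (free fall): v₀ = 0 m/s, a = -10 m/s².
Falls 2040 m from rest: t = √(2·2040/10) = 20.2 s; v = g·t = 202 m/s.
Impact speed = 202 m/s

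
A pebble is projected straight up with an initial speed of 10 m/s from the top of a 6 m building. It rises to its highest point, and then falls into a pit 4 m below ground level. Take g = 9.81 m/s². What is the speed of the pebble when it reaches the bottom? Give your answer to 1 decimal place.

Phase 1 (rising): v₀ = 10.0 m/s, a = -9.81 m/s².
v = v₀ + at → t = (0 − 10.0) / -9.81 = 1.02 s
v² = v₀² + 2aΔx → Δx = (0² − 10.0²)/(2·-9.81) = 5.10 m

Phase 2 (falling): v₀ = 0 m/s, a = -9.81 m/s².
Falls 15.1 m from rest: t = √(2·15.1/9.81) = 1.75 s; v = g·t = 17.2 m/s.
Final speed = 17.2 m/s

17.2 m/s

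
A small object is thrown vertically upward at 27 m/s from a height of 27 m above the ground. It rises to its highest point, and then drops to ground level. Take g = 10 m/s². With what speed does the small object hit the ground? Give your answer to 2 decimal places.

35.62 m/s

Phase 1 (rising): v₀ = 27.0 m/s, a = -10 m/s².
v = v₀ + at → t = (0 − 27.0) / -10 = 2.70 s
v² = v₀² + 2aΔx → Δx = (0² − 27.0²)/(2·-10) = 36.5 m

Phase 2 (falling): v₀ = 0 m/s, a = -10 m/s².
Falls 63.5 m from rest: t = √(2·63.5/10) = 3.56 s; v = g·t = 35.6 m/s.
Final speed = 35.6 m/s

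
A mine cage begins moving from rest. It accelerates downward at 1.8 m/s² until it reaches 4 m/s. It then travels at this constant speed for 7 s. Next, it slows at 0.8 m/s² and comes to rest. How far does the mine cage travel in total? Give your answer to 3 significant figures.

42.4 m

Phase 1 (accelerating): v₀ = 0 m/s, a = 1.8 m/s².
v = v₀ + at → t = (4 − 0) / 1.8 = 2.22 s
v² = v₀² + 2aΔx → Δx = (4² − 0²)/(2·1.8) = 4.44 m

Phase 2 (constant speed): v₀ = 4.00 m/s, a = 0 m/s².
v = v₀ + at = 4.00 + (0)(7) = 4.00 m/s
Δx = v₀t + ½at² = 4.00·7 + 0.5·0·7² = 28.0 m

Phase 3 (decelerating): v₀ = 4.00 m/s, a = -0.8 m/s².
v = v₀ + at → t = (0 − 4.00) / -0.8 = 5.00 s
v² = v₀² + 2aΔx → Δx = (0² − 4.00²)/(2·-0.8) = 10.0 m
Total distance = 4.44 + 28.0 + 10.0 = 42.4 m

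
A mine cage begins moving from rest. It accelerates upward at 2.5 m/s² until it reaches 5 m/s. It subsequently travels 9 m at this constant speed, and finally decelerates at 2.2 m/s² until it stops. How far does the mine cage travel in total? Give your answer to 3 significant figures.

19.7 m

Phase 1 (accelerating): v₀ = 0 m/s, a = 2.5 m/s².
v = v₀ + at → t = (5 − 0) / 2.5 = 2.00 s
v² = v₀² + 2aΔx → Δx = (5² − 0²)/(2·2.5) = 5.00 m

Phase 2 (constant speed): v₀ = 5.00 m/s, a = 0 m/s².
Constant speed: t = d/v = 9/5.00 = 1.80 s

Phase 3 (decelerating): v₀ = 5.00 m/s, a = -2.2 m/s².
v = v₀ + at → t = (0 − 5.00) / -2.2 = 2.27 s
v² = v₀² + 2aΔx → Δx = (0² − 5.00²)/(2·-2.2) = 5.68 m
Total distance = 5.00 + 9.00 + 5.68 = 19.7 m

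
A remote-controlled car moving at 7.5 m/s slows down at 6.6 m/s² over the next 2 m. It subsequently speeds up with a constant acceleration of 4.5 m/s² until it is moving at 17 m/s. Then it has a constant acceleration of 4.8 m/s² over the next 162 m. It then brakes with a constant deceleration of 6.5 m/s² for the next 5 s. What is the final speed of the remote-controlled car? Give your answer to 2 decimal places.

Phase 1 (decelerating): v₀ = 7.50 m/s, a = -6.6 m/s².
v² = v₀² + 2aΔx = 7.50² + 2·-6.6·2 = 29.9 → v = 5.46 m/s
t = (v − v₀)/a = (5.46 − 7.50)/-6.6 = 0.309 s

Phase 2 (accelerating): v₀ = 5.46 m/s, a = 4.5 m/s².
v = v₀ + at → t = (17 − 5.46) / 4.5 = 2.56 s
v² = v₀² + 2aΔx → Δx = (17² − 5.46²)/(2·4.5) = 28.8 m

Phase 3 (accelerating): v₀ = 17.0 m/s, a = 4.8 m/s².
v² = v₀² + 2aΔx = 17.0² + 2·4.8·162 = 1840 → v = 42.9 m/s
t = (v − v₀)/a = (42.9 − 17.0)/4.8 = 5.41 s

Phase 4 (decelerating): v₀ = 42.9 m/s, a = -6.5 m/s².
v = v₀ + at = 42.9 + (-6.5)(5) = 10.4 m/s
Δx = v₀t + ½at² = 42.9·5 + 0.5·-6.5·5² = 133 m
Final speed = 10.4 m/s

10.44 m/s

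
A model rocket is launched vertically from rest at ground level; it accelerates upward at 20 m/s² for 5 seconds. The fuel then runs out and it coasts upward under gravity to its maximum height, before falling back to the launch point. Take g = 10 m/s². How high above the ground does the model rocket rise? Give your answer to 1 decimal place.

750.0 m

Phase 1 (powered ascent): v₀ = 0 m/s, a = 20 m/s².
v = v₀ + at = 0 + (20)(5) = 100 m/s
Δx = v₀t + ½at² = 0·5 + 0.5·20·5² = 250 m

Phase 2 (coasting upward): v₀ = 100 m/s, a = -10 m/s².
v = v₀ + at → t = (0 − 100) / -10 = 10.0 s
v² = v₀² + 2aΔx → Δx = (0² − 100²)/(2·-10) = 500 m
Maximum height = 250 + 500 = 750 m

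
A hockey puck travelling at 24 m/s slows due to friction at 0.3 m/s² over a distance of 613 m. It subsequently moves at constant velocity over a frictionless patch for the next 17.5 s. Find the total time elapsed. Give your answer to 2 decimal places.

Phase 1 (decelerating): v₀ = 24.0 m/s, a = -0.3 m/s².
v² = v₀² + 2aΔx = 24.0² + 2·-0.3·613 = 208 → v = 14.4 m/s
t = (v − v₀)/a = (14.4 − 24.0)/-0.3 = 31.9 s

Phase 2 (constant speed): v₀ = 14.4 m/s, a = 0 m/s².
v = v₀ + at = 14.4 + (0)(17.5) = 14.4 m/s
Δx = v₀t + ½at² = 14.4·17.5 + 0.5·0·17.5² = 253 m
Total time = 31.9 + 17.5 = 49.4 s

49.40 s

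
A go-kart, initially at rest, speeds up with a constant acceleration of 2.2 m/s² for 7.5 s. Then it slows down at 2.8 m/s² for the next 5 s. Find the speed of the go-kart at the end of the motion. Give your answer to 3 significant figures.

Phase 1 (accelerating): v₀ = 0 m/s, a = 2.2 m/s².
v = v₀ + at = 0 + (2.2)(7.5) = 16.5 m/s
Δx = v₀t + ½at² = 0·7.5 + 0.5·2.2·7.5² = 61.9 m

Phase 2 (decelerating): v₀ = 16.5 m/s, a = -2.8 m/s².
v = v₀ + at = 16.5 + (-2.8)(5) = 2.50 m/s
Δx = v₀t + ½at² = 16.5·5 + 0.5·-2.8·5² = 47.5 m
Final speed = 2.50 m/s

2.50 m/s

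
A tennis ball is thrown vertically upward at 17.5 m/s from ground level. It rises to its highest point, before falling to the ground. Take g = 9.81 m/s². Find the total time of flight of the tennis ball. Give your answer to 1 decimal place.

Phase 1 (rising): v₀ = 17.5 m/s, a = -9.81 m/s².
v = v₀ + at → t = (0 − 17.5) / -9.81 = 1.78 s
v² = v₀² + 2aΔx → Δx = (0² − 17.5²)/(2·-9.81) = 15.6 m

Phase 2 (falling): v₀ = 0 m/s, a = -9.81 m/s².
Falls 15.6 m from rest: t = √(2·15.6/9.81) = 1.78 s; v = g·t = 17.5 m/s.
Total time = 1.78 + 1.78 = 3.57 s

3.6 s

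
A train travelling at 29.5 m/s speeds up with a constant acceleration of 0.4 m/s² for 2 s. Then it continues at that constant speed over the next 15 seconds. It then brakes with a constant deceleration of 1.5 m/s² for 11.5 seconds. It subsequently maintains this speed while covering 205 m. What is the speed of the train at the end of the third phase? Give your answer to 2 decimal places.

Phase 1 (accelerating): v₀ = 29.5 m/s, a = 0.4 m/s².
v = v₀ + at = 29.5 + (0.4)(2) = 30.3 m/s
Δx = v₀t + ½at² = 29.5·2 + 0.5·0.4·2² = 59.8 m

Phase 2 (constant speed): v₀ = 30.3 m/s, a = 0 m/s².
v = v₀ + at = 30.3 + (0)(15) = 30.3 m/s
Δx = v₀t + ½at² = 30.3·15 + 0.5·0·15² = 454 m

Phase 3 (decelerating): v₀ = 30.3 m/s, a = -1.5 m/s².
v = v₀ + at = 30.3 + (-1.5)(11.5) = 13.1 m/s
Δx = v₀t + ½at² = 30.3·11.5 + 0.5·-1.5·11.5² = 249 m
Speed at end of phase 3 = 13.1 m/s

13.05 m/s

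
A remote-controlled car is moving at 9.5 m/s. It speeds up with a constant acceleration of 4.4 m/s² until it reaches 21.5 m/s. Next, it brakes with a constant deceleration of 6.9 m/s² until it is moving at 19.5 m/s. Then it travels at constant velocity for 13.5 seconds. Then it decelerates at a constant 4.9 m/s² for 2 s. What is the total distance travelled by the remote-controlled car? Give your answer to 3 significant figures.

Phase 1 (accelerating): v₀ = 9.50 m/s, a = 4.4 m/s².
v = v₀ + at → t = (21.5 − 9.50) / 4.4 = 2.73 s
v² = v₀² + 2aΔx → Δx = (21.5² − 9.50²)/(2·4.4) = 42.3 m

Phase 2 (decelerating): v₀ = 21.5 m/s, a = -6.9 m/s².
v = v₀ + at → t = (19.5 − 21.5) / -6.9 = 0.290 s
v² = v₀² + 2aΔx → Δx = (19.5² − 21.5²)/(2·-6.9) = 5.94 m

Phase 3 (constant speed): v₀ = 19.5 m/s, a = 0 m/s².
v = v₀ + at = 19.5 + (0)(13.5) = 19.5 m/s
Δx = v₀t + ½at² = 19.5·13.5 + 0.5·0·13.5² = 263 m

Phase 4 (decelerating): v₀ = 19.5 m/s, a = -4.9 m/s².
v = v₀ + at = 19.5 + (-4.9)(2) = 9.70 m/s
Δx = v₀t + ½at² = 19.5·2 + 0.5·-4.9·2² = 29.2 m
Total distance = 42.3 + 5.94 + 263 + 29.2 = 341 m

341 m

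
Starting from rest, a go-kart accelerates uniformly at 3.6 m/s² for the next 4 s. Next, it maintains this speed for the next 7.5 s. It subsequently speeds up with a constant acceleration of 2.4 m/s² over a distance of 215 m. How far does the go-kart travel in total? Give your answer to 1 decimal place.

Phase 1 (accelerating): v₀ = 0 m/s, a = 3.6 m/s².
v = v₀ + at = 0 + (3.6)(4) = 14.4 m/s
Δx = v₀t + ½at² = 0·4 + 0.5·3.6·4² = 28.8 m

Phase 2 (constant speed): v₀ = 14.4 m/s, a = 0 m/s².
v = v₀ + at = 14.4 + (0)(7.5) = 14.4 m/s
Δx = v₀t + ½at² = 14.4·7.5 + 0.5·0·7.5² = 108 m

Phase 3 (accelerating): v₀ = 14.4 m/s, a = 2.4 m/s².
v² = v₀² + 2aΔx = 14.4² + 2·2.4·215 = 1240 → v = 35.2 m/s
t = (v − v₀)/a = (35.2 − 14.4)/2.4 = 8.67 s
Total distance = 28.8 + 108 + 215 = 352 m

351.8 m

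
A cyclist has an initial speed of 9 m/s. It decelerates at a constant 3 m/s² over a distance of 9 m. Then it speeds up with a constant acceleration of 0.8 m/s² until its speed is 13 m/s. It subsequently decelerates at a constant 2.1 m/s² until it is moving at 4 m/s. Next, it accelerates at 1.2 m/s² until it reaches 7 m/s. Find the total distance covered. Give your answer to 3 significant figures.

148 m

Phase 1 (decelerating): v₀ = 9.00 m/s, a = -3 m/s².
v² = v₀² + 2aΔx = 9.00² + 2·-3·9 = 27.0 → v = 5.20 m/s
t = (v − v₀)/a = (5.20 − 9.00)/-3 = 1.27 s

Phase 2 (accelerating): v₀ = 5.20 m/s, a = 0.8 m/s².
v = v₀ + at → t = (13 − 5.20) / 0.8 = 9.75 s
v² = v₀² + 2aΔx → Δx = (13² − 5.20²)/(2·0.8) = 88.8 m

Phase 3 (decelerating): v₀ = 13.0 m/s, a = -2.1 m/s².
v = v₀ + at → t = (4 − 13.0) / -2.1 = 4.29 s
v² = v₀² + 2aΔx → Δx = (4² − 13.0²)/(2·-2.1) = 36.4 m

Phase 4 (accelerating): v₀ = 4.00 m/s, a = 1.2 m/s².
v = v₀ + at → t = (7 − 4.00) / 1.2 = 2.50 s
v² = v₀² + 2aΔx → Δx = (7² − 4.00²)/(2·1.2) = 13.8 m
Total distance = 9.00 + 88.8 + 36.4 + 13.8 = 148 m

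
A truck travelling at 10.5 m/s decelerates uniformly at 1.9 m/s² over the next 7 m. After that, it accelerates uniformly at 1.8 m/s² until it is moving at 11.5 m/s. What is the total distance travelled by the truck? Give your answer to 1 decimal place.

20.5 m

Phase 1 (decelerating): v₀ = 10.5 m/s, a = -1.9 m/s².
v² = v₀² + 2aΔx = 10.5² + 2·-1.9·7 = 83.7 → v = 9.15 m/s
t = (v − v₀)/a = (9.15 − 10.5)/-1.9 = 0.713 s

Phase 2 (accelerating): v₀ = 9.15 m/s, a = 1.8 m/s².
v = v₀ + at → t = (11.5 − 9.15) / 1.8 = 1.31 s
v² = v₀² + 2aΔx → Δx = (11.5² − 9.15²)/(2·1.8) = 13.5 m
Total distance = 7.00 + 13.5 = 20.5 m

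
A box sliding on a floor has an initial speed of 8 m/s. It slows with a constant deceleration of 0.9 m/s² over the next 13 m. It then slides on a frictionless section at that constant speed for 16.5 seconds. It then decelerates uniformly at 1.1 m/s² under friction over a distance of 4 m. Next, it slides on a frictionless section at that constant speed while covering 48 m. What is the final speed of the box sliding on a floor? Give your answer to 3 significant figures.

5.64 m/s

Phase 1 (decelerating): v₀ = 8.00 m/s, a = -0.9 m/s².
v² = v₀² + 2aΔx = 8.00² + 2·-0.9·13 = 40.6 → v = 6.37 m/s
t = (v − v₀)/a = (6.37 − 8.00)/-0.9 = 1.81 s

Phase 2 (constant speed): v₀ = 6.37 m/s, a = 0 m/s².
v = v₀ + at = 6.37 + (0)(16.5) = 6.37 m/s
Δx = v₀t + ½at² = 6.37·16.5 + 0.5·0·16.5² = 105 m

Phase 3 (decelerating): v₀ = 6.37 m/s, a = -1.1 m/s².
v² = v₀² + 2aΔx = 6.37² + 2·-1.1·4 = 31.8 → v = 5.64 m/s
t = (v − v₀)/a = (5.64 − 6.37)/-1.1 = 0.666 s

Phase 4 (constant speed): v₀ = 5.64 m/s, a = 0 m/s².
Constant speed: t = d/v = 48/5.64 = 8.51 s
Final speed = 5.64 m/s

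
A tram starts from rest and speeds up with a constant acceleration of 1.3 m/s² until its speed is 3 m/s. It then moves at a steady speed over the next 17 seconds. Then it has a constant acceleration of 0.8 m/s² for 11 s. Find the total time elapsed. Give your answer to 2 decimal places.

30.31 s

Phase 1 (accelerating): v₀ = 0 m/s, a = 1.3 m/s².
v = v₀ + at → t = (3 − 0) / 1.3 = 2.31 s
v² = v₀² + 2aΔx → Δx = (3² − 0²)/(2·1.3) = 3.46 m

Phase 2 (constant speed): v₀ = 3.00 m/s, a = 0 m/s².
v = v₀ + at = 3.00 + (0)(17) = 3.00 m/s
Δx = v₀t + ½at² = 3.00·17 + 0.5·0·17² = 51.0 m

Phase 3 (accelerating): v₀ = 3.00 m/s, a = 0.8 m/s².
v = v₀ + at = 3.00 + (0.8)(11) = 11.8 m/s
Δx = v₀t + ½at² = 3.00·11 + 0.5·0.8·11² = 81.4 m
Total time = 2.31 + 17.0 + 11.0 = 30.3 s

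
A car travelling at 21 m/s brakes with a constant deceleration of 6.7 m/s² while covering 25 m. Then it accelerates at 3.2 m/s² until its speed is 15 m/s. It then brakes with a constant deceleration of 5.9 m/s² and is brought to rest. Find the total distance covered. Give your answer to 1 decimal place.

Phase 1 (decelerating): v₀ = 21.0 m/s, a = -6.7 m/s².
v² = v₀² + 2aΔx = 21.0² + 2·-6.7·25 = 106 → v = 10.3 m/s
t = (v − v₀)/a = (10.3 − 21.0)/-6.7 = 1.60 s

Phase 2 (accelerating): v₀ = 10.3 m/s, a = 3.2 m/s².
v = v₀ + at → t = (15 − 10.3) / 3.2 = 1.47 s
v² = v₀² + 2aΔx → Δx = (15² − 10.3²)/(2·3.2) = 18.6 m

Phase 3 (decelerating): v₀ = 15.0 m/s, a = -5.9 m/s².
v = v₀ + at → t = (0 − 15.0) / -5.9 = 2.54 s
v² = v₀² + 2aΔx → Δx = (0² − 15.0²)/(2·-5.9) = 19.1 m
Total distance = 25.0 + 18.6 + 19.1 = 62.7 m

62.7 m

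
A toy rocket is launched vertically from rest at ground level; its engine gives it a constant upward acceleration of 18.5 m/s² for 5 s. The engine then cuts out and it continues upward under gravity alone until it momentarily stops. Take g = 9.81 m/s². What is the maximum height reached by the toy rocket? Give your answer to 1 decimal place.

Phase 1 (powered ascent): v₀ = 0 m/s, a = 18.5 m/s².
v = v₀ + at = 0 + (18.5)(5) = 92.5 m/s
Δx = v₀t + ½at² = 0·5 + 0.5·18.5·5² = 231 m

Phase 2 (coasting upward): v₀ = 92.5 m/s, a = -9.81 m/s².
v = v₀ + at → t = (0 − 92.5) / -9.81 = 9.43 s
v² = v₀² + 2aΔx → Δx = (0² − 92.5²)/(2·-9.81) = 436 m
Maximum height = 231 + 436 = 667 m

667.3 m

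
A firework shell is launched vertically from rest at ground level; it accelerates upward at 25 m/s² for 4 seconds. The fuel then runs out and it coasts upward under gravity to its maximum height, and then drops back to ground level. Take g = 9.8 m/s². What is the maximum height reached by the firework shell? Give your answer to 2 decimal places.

Phase 1 (powered ascent): v₀ = 0 m/s, a = 25 m/s².
v = v₀ + at = 0 + (25)(4) = 100 m/s
Δx = v₀t + ½at² = 0·4 + 0.5·25·4² = 200 m

Phase 2 (coasting upward): v₀ = 100 m/s, a = -9.8 m/s².
v = v₀ + at → t = (0 − 100) / -9.8 = 10.2 s
v² = v₀² + 2aΔx → Δx = (0² − 100²)/(2·-9.8) = 510 m
Maximum height = 200 + 510 = 710 m

710.20 m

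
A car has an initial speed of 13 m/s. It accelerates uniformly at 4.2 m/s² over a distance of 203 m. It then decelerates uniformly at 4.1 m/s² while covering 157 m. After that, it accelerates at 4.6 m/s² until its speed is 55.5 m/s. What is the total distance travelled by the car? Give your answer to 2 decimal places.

Phase 1 (accelerating): v₀ = 13.0 m/s, a = 4.2 m/s².
v² = v₀² + 2aΔx = 13.0² + 2·4.2·203 = 1870 → v = 43.3 m/s
t = (v − v₀)/a = (43.3 − 13.0)/4.2 = 7.21 s

Phase 2 (decelerating): v₀ = 43.3 m/s, a = -4.1 m/s².
v² = v₀² + 2aΔx = 43.3² + 2·-4.1·157 = 587 → v = 24.2 m/s
t = (v − v₀)/a = (24.2 − 43.3)/-4.1 = 4.65 s

Phase 3 (accelerating): v₀ = 24.2 m/s, a = 4.6 m/s².
v = v₀ + at → t = (55.5 − 24.2) / 4.6 = 6.80 s
v² = v₀² + 2aΔx → Δx = (55.5² − 24.2²)/(2·4.6) = 271 m
Total distance = 203 + 157 + 271 = 631 m

631.03 m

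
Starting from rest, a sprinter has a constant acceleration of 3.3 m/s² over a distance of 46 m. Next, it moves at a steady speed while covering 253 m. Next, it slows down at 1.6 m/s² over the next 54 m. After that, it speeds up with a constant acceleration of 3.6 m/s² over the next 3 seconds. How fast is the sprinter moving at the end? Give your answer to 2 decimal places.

Phase 1 (accelerating): v₀ = 0 m/s, a = 3.3 m/s².
v² = v₀² + 2aΔx = 0² + 2·3.3·46 = 304 → v = 17.4 m/s
t = (v − v₀)/a = (17.4 − 0)/3.3 = 5.28 s

Phase 2 (constant speed): v₀ = 17.4 m/s, a = 0 m/s².
Constant speed: t = d/v = 253/17.4 = 14.5 s

Phase 3 (decelerating): v₀ = 17.4 m/s, a = -1.6 m/s².
v² = v₀² + 2aΔx = 17.4² + 2·-1.6·54 = 131 → v = 11.4 m/s
t = (v − v₀)/a = (11.4 − 17.4)/-1.6 = 3.74 s

Phase 4 (accelerating): v₀ = 11.4 m/s, a = 3.6 m/s².
v = v₀ + at = 11.4 + (3.6)(3) = 22.2 m/s
Δx = v₀t + ½at² = 11.4·3 + 0.5·3.6·3² = 50.5 m
Final speed = 22.2 m/s

22.24 m/s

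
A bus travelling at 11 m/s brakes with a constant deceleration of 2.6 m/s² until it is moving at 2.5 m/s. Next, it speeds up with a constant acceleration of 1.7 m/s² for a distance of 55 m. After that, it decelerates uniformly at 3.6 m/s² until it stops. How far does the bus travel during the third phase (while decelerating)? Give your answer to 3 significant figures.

Phase 1 (decelerating): v₀ = 11.0 m/s, a = -2.6 m/s².
v = v₀ + at → t = (2.5 − 11.0) / -2.6 = 3.27 s
v² = v₀² + 2aΔx → Δx = (2.5² − 11.0²)/(2·-2.6) = 22.1 m

Phase 2 (accelerating): v₀ = 2.50 m/s, a = 1.7 m/s².
v² = v₀² + 2aΔx = 2.50² + 2·1.7·55 = 193 → v = 13.9 m/s
t = (v − v₀)/a = (13.9 − 2.50)/1.7 = 6.71 s

Phase 3 (decelerating): v₀ = 13.9 m/s, a = -3.6 m/s².
v = v₀ + at → t = (0 − 13.9) / -3.6 = 3.86 s
v² = v₀² + 2aΔx → Δx = (0² − 13.9²)/(2·-3.6) = 26.8 m
Distance in phase 3 = 26.8 m

26.8 m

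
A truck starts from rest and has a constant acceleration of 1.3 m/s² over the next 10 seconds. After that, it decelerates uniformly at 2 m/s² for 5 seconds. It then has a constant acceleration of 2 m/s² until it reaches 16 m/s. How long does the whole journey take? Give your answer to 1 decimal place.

Phase 1 (accelerating): v₀ = 0 m/s, a = 1.3 m/s².
v = v₀ + at = 0 + (1.3)(10) = 13.0 m/s
Δx = v₀t + ½at² = 0·10 + 0.5·1.3·10² = 65.0 m

Phase 2 (decelerating): v₀ = 13.0 m/s, a = -2 m/s².
v = v₀ + at = 13.0 + (-2)(5) = 3.00 m/s
Δx = v₀t + ½at² = 13.0·5 + 0.5·-2·5² = 40.0 m

Phase 3 (accelerating): v₀ = 3.00 m/s, a = 2 m/s².
v = v₀ + at → t = (16 − 3.00) / 2 = 6.50 s
v² = v₀² + 2aΔx → Δx = (16² − 3.00²)/(2·2) = 61.8 m
Total time = 10.0 + 5.00 + 6.50 = 21.5 s

21.5 s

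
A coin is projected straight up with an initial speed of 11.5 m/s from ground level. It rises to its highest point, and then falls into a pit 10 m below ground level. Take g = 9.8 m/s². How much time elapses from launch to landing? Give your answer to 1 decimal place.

3.0 s

Phase 1 (rising): v₀ = 11.5 m/s, a = -9.8 m/s².
v = v₀ + at → t = (0 − 11.5) / -9.8 = 1.17 s
v² = v₀² + 2aΔx → Δx = (0² − 11.5²)/(2·-9.8) = 6.75 m

Phase 2 (falling): v₀ = 0 m/s, a = -9.8 m/s².
Falls 16.7 m from rest: t = √(2·16.7/9.8) = 1.85 s; v = g·t = 18.1 m/s.
Total time = 1.17 + 1.85 = 3.02 s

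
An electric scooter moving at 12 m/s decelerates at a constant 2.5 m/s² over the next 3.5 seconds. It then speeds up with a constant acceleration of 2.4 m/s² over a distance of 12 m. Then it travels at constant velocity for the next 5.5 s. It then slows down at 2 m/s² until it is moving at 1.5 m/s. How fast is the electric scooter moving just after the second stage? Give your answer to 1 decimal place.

Phase 1 (decelerating): v₀ = 12.0 m/s, a = -2.5 m/s².
v = v₀ + at = 12.0 + (-2.5)(3.5) = 3.25 m/s
Δx = v₀t + ½at² = 12.0·3.5 + 0.5·-2.5·3.5² = 26.7 m

Phase 2 (accelerating): v₀ = 3.25 m/s, a = 2.4 m/s².
v² = v₀² + 2aΔx = 3.25² + 2·2.4·12 = 68.2 → v = 8.26 m/s
t = (v − v₀)/a = (8.26 − 3.25)/2.4 = 2.09 s
Speed at end of phase 2 = 8.26 m/s

8.3 m/s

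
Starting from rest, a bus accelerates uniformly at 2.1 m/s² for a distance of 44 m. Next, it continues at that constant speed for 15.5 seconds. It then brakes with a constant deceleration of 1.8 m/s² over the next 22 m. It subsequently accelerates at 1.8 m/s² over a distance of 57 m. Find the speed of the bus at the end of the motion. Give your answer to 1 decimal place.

Phase 1 (accelerating): v₀ = 0 m/s, a = 2.1 m/s².
v² = v₀² + 2aΔx = 0² + 2·2.1·44 = 185 → v = 13.6 m/s
t = (v − v₀)/a = (13.6 − 0)/2.1 = 6.47 s

Phase 2 (constant speed): v₀ = 13.6 m/s, a = 0 m/s².
v = v₀ + at = 13.6 + (0)(15.5) = 13.6 m/s
Δx = v₀t + ½at² = 13.6·15.5 + 0.5·0·15.5² = 211 m

Phase 3 (decelerating): v₀ = 13.6 m/s, a = -1.8 m/s².
v² = v₀² + 2aΔx = 13.6² + 2·-1.8·22 = 106 → v = 10.3 m/s
t = (v − v₀)/a = (10.3 − 13.6)/-1.8 = 1.84 s

Phase 4 (accelerating): v₀ = 10.3 m/s, a = 1.8 m/s².
v² = v₀² + 2aΔx = 10.3² + 2·1.8·57 = 311 → v = 17.6 m/s
t = (v − v₀)/a = (17.6 − 10.3)/1.8 = 4.09 s
Final speed = 17.6 m/s

17.6 m/s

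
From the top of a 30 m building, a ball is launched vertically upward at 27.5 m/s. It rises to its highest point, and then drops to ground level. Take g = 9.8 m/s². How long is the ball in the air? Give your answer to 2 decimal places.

Phase 1 (rising): v₀ = 27.5 m/s, a = -9.8 m/s².
v = v₀ + at → t = (0 − 27.5) / -9.8 = 2.81 s
v² = v₀² + 2aΔx → Δx = (0² − 27.5²)/(2·-9.8) = 38.6 m

Phase 2 (falling): v₀ = 0 m/s, a = -9.8 m/s².
Falls 68.6 m from rest: t = √(2·68.6/9.8) = 3.74 s; v = g·t = 36.7 m/s.
Total time = 2.81 + 3.74 = 6.55 s

6.55 s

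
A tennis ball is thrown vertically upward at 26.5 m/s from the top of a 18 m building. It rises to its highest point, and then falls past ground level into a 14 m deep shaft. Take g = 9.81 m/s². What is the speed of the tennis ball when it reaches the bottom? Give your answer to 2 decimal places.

Phase 1 (rising): v₀ = 26.5 m/s, a = -9.81 m/s².
v = v₀ + at → t = (0 − 26.5) / -9.81 = 2.70 s
v² = v₀² + 2aΔx → Δx = (0² − 26.5²)/(2·-9.81) = 35.8 m

Phase 2 (falling): v₀ = 0 m/s, a = -9.81 m/s².
Falls 67.8 m from rest: t = √(2·67.8/9.81) = 3.72 s; v = g·t = 36.5 m/s.
Final speed = 36.5 m/s

36.47 m/s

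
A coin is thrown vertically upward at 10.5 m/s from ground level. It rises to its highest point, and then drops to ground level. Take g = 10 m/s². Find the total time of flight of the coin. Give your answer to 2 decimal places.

Phase 1 (rising): v₀ = 10.5 m/s, a = -10 m/s².
v = v₀ + at → t = (0 − 10.5) / -10 = 1.05 s
v² = v₀² + 2aΔx → Δx = (0² − 10.5²)/(2·-10) = 5.51 m

Phase 2 (falling): v₀ = 0 m/s, a = -10 m/s².
Falls 5.51 m from rest: t = √(2·5.51/10) = 1.05 s; v = g·t = 10.5 m/s.
Total time = 1.05 + 1.05 = 2.10 s

2.10 s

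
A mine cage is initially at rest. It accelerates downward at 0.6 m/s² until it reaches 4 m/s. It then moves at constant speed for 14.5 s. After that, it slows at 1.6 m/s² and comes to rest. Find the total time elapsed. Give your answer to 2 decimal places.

23.67 s

Phase 1 (accelerating): v₀ = 0 m/s, a = 0.6 m/s².
v = v₀ + at → t = (4 − 0) / 0.6 = 6.67 s
v² = v₀² + 2aΔx → Δx = (4² − 0²)/(2·0.6) = 13.3 m

Phase 2 (constant speed): v₀ = 4.00 m/s, a = 0 m/s².
v = v₀ + at = 4.00 + (0)(14.5) = 4.00 m/s
Δx = v₀t + ½at² = 4.00·14.5 + 0.5·0·14.5² = 58.0 m

Phase 3 (decelerating): v₀ = 4.00 m/s, a = -1.6 m/s².
v = v₀ + at → t = (0 − 4.00) / -1.6 = 2.50 s
v² = v₀² + 2aΔx → Δx = (0² − 4.00²)/(2·-1.6) = 5.00 m
Total time = 6.67 + 14.5 + 2.50 = 23.7 s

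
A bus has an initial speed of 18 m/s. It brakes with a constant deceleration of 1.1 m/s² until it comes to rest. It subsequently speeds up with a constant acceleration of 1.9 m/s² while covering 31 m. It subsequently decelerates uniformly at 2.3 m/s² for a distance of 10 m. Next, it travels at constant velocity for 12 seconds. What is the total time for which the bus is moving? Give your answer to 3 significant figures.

35.1 s

Phase 1 (decelerating): v₀ = 18.0 m/s, a = -1.1 m/s².
v = v₀ + at → t = (0 − 18.0) / -1.1 = 16.4 s
v² = v₀² + 2aΔx → Δx = (0² − 18.0²)/(2·-1.1) = 147 m

Phase 2 (accelerating): v₀ = 0 m/s, a = 1.9 m/s².
v² = v₀² + 2aΔx = 0² + 2·1.9·31 = 118 → v = 10.9 m/s
t = (v − v₀)/a = (10.9 − 0)/1.9 = 5.71 s

Phase 3 (decelerating): v₀ = 10.9 m/s, a = -2.3 m/s².
v² = v₀² + 2aΔx = 10.9² + 2·-2.3·10 = 71.8 → v = 8.47 m/s
t = (v − v₀)/a = (8.47 − 10.9)/-2.3 = 1.03 s

Phase 4 (constant speed): v₀ = 8.47 m/s, a = 0 m/s².
v = v₀ + at = 8.47 + (0)(12) = 8.47 m/s
Δx = v₀t + ½at² = 8.47·12 + 0.5·0·12² = 102 m
Total time = 16.4 + 5.71 + 1.03 + 12.0 = 35.1 s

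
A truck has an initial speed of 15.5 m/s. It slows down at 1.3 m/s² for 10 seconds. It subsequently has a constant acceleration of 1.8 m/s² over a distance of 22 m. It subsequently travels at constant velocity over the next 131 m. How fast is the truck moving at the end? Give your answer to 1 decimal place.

Phase 1 (decelerating): v₀ = 15.5 m/s, a = -1.3 m/s².
v = v₀ + at = 15.5 + (-1.3)(10) = 2.50 m/s
Δx = v₀t + ½at² = 15.5·10 + 0.5·-1.3·10² = 90.0 m

Phase 2 (accelerating): v₀ = 2.50 m/s, a = 1.8 m/s².
v² = v₀² + 2aΔx = 2.50² + 2·1.8·22 = 85.5 → v = 9.24 m/s
t = (v − v₀)/a = (9.24 − 2.50)/1.8 = 3.75 s

Phase 3 (constant speed): v₀ = 9.24 m/s, a = 0 m/s².
Constant speed: t = d/v = 131/9.24 = 14.2 s
Final speed = 9.24 m/s

9.2 m/s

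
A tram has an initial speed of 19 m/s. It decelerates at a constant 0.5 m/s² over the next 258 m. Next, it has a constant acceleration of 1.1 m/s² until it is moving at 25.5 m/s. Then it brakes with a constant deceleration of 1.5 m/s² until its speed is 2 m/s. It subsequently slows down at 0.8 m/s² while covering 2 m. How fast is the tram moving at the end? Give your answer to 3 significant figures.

0.894 m/s

Phase 1 (decelerating): v₀ = 19.0 m/s, a = -0.5 m/s².
v² = v₀² + 2aΔx = 19.0² + 2·-0.5·258 = 103 → v = 10.1 m/s
t = (v − v₀)/a = (10.1 − 19.0)/-0.5 = 17.7 s

Phase 2 (accelerating): v₀ = 10.1 m/s, a = 1.1 m/s².
v = v₀ + at → t = (25.5 − 10.1) / 1.1 = 14.0 s
v² = v₀² + 2aΔx → Δx = (25.5² − 10.1²)/(2·1.1) = 249 m

Phase 3 (decelerating): v₀ = 25.5 m/s, a = -1.5 m/s².
v = v₀ + at → t = (2 − 25.5) / -1.5 = 15.7 s
v² = v₀² + 2aΔx → Δx = (2² − 25.5²)/(2·-1.5) = 215 m

Phase 4 (decelerating): v₀ = 2.00 m/s, a = -0.8 m/s².
v² = v₀² + 2aΔx = 2.00² + 2·-0.8·2 = 0.800 → v = 0.894 m/s
t = (v − v₀)/a = (0.894 − 2.00)/-0.8 = 1.38 s
Final speed = 0.894 m/s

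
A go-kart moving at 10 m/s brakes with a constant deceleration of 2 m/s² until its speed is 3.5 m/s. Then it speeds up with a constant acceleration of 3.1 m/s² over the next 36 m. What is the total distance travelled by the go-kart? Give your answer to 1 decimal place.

Phase 1 (decelerating): v₀ = 10.0 m/s, a = -2 m/s².
v = v₀ + at → t = (3.5 − 10.0) / -2 = 3.25 s
v² = v₀² + 2aΔx → Δx = (3.5² − 10.0²)/(2·-2) = 21.9 m

Phase 2 (accelerating): v₀ = 3.50 m/s, a = 3.1 m/s².
v² = v₀² + 2aΔx = 3.50² + 2·3.1·36 = 235 → v = 15.3 m/s
t = (v − v₀)/a = (15.3 − 3.50)/3.1 = 3.82 s
Total distance = 21.9 + 36.0 = 57.9 m

57.9 m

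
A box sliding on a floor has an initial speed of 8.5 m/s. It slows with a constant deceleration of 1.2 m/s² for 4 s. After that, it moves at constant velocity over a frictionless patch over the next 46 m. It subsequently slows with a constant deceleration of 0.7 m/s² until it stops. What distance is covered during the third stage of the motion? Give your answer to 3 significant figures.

9.78 m

Phase 1 (decelerating): v₀ = 8.50 m/s, a = -1.2 m/s².
v = v₀ + at = 8.50 + (-1.2)(4) = 3.70 m/s
Δx = v₀t + ½at² = 8.50·4 + 0.5·-1.2·4² = 24.4 m

Phase 2 (constant speed): v₀ = 3.70 m/s, a = 0 m/s².
Constant speed: t = d/v = 46/3.70 = 12.4 s

Phase 3 (decelerating): v₀ = 3.70 m/s, a = -0.7 m/s².
v = v₀ + at → t = (0 − 3.70) / -0.7 = 5.29 s
v² = v₀² + 2aΔx → Δx = (0² − 3.70²)/(2·-0.7) = 9.78 m
Distance in phase 3 = 9.78 m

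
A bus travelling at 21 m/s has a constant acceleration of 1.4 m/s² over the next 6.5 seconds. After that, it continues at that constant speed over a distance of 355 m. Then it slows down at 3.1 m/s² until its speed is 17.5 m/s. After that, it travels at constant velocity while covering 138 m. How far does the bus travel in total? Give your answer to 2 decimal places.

Phase 1 (accelerating): v₀ = 21.0 m/s, a = 1.4 m/s².
v = v₀ + at = 21.0 + (1.4)(6.5) = 30.1 m/s
Δx = v₀t + ½at² = 21.0·6.5 + 0.5·1.4·6.5² = 166 m

Phase 2 (constant speed): v₀ = 30.1 m/s, a = 0 m/s².
Constant speed: t = d/v = 355/30.1 = 11.8 s

Phase 3 (decelerating): v₀ = 30.1 m/s, a = -3.1 m/s².
v = v₀ + at → t = (17.5 − 30.1) / -3.1 = 4.06 s
v² = v₀² + 2aΔx → Δx = (17.5² − 30.1²)/(2·-3.1) = 96.7 m

Phase 4 (constant speed): v₀ = 17.5 m/s, a = 0 m/s².
Constant speed: t = d/v = 138/17.5 = 7.89 s
Total distance = 166 + 355 + 96.7 + 138 = 756 m

755.81 m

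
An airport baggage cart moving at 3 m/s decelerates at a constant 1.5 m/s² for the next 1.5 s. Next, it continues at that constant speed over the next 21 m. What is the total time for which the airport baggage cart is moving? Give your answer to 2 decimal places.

Phase 1 (decelerating): v₀ = 3.00 m/s, a = -1.5 m/s².
v = v₀ + at = 3.00 + (-1.5)(1.5) = 0.750 m/s
Δx = v₀t + ½at² = 3.00·1.5 + 0.5·-1.5·1.5² = 2.81 m

Phase 2 (constant speed): v₀ = 0.750 m/s, a = 0 m/s².
Constant speed: t = d/v = 21/0.750 = 28.0 s
Total time = 1.50 + 28.0 = 29.5 s

29.50 s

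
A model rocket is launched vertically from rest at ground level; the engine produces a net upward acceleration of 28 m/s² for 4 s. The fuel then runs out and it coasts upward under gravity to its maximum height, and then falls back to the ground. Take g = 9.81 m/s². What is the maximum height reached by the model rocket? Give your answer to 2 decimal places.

Phase 1 (powered ascent): v₀ = 0 m/s, a = 28 m/s².
v = v₀ + at = 0 + (28)(4) = 112 m/s
Δx = v₀t + ½at² = 0·4 + 0.5·28·4² = 224 m

Phase 2 (coasting upward): v₀ = 112 m/s, a = -9.81 m/s².
v = v₀ + at → t = (0 − 112) / -9.81 = 11.4 s
v² = v₀² + 2aΔx → Δx = (0² − 112²)/(2·-9.81) = 639 m
Maximum height = 224 + 639 = 863 m

863.35 m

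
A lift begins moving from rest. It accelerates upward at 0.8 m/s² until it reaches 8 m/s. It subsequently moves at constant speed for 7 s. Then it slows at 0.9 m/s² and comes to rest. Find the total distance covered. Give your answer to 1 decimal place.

Phase 1 (accelerating): v₀ = 0 m/s, a = 0.8 m/s².
v = v₀ + at → t = (8 − 0) / 0.8 = 10.0 s
v² = v₀² + 2aΔx → Δx = (8² − 0²)/(2·0.8) = 40.0 m

Phase 2 (constant speed): v₀ = 8.00 m/s, a = 0 m/s².
v = v₀ + at = 8.00 + (0)(7) = 8.00 m/s
Δx = v₀t + ½at² = 8.00·7 + 0.5·0·7² = 56.0 m

Phase 3 (decelerating): v₀ = 8.00 m/s, a = -0.9 m/s².
v = v₀ + at → t = (0 − 8.00) / -0.9 = 8.89 s
v² = v₀² + 2aΔx → Δx = (0² − 8.00²)/(2·-0.9) = 35.6 m
Total distance = 40.0 + 56.0 + 35.6 = 132 m

131.6 m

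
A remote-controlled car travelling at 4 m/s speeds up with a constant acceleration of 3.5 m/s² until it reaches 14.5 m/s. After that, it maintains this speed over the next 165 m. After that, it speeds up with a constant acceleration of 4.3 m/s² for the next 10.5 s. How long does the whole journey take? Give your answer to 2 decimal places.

24.88 s

Phase 1 (accelerating): v₀ = 4.00 m/s, a = 3.5 m/s².
v = v₀ + at → t = (14.5 − 4.00) / 3.5 = 3.00 s
v² = v₀² + 2aΔx → Δx = (14.5² − 4.00²)/(2·3.5) = 27.8 m

Phase 2 (constant speed): v₀ = 14.5 m/s, a = 0 m/s².
Constant speed: t = d/v = 165/14.5 = 11.4 s

Phase 3 (accelerating): v₀ = 14.5 m/s, a = 4.3 m/s².
v = v₀ + at = 14.5 + (4.3)(10.5) = 59.6 m/s
Δx = v₀t + ½at² = 14.5·10.5 + 0.5·4.3·10.5² = 389 m
Total time = 3.00 + 11.4 + 10.5 = 24.9 s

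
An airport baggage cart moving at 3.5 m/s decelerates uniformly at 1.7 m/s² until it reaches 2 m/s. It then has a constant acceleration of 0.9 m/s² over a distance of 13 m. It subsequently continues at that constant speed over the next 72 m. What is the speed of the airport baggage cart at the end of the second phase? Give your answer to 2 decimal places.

5.23 m/s

Phase 1 (decelerating): v₀ = 3.50 m/s, a = -1.7 m/s².
v = v₀ + at → t = (2 − 3.50) / -1.7 = 0.882 s
v² = v₀² + 2aΔx → Δx = (2² − 3.50²)/(2·-1.7) = 2.43 m

Phase 2 (accelerating): v₀ = 2.00 m/s, a = 0.9 m/s².
v² = v₀² + 2aΔx = 2.00² + 2·0.9·13 = 27.4 → v = 5.23 m/s
t = (v − v₀)/a = (5.23 − 2.00)/0.9 = 3.59 s
Speed at end of phase 2 = 5.23 m/s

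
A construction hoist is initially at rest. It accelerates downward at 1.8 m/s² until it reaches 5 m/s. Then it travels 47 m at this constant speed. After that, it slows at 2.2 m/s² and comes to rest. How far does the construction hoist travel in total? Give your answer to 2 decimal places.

Phase 1 (accelerating): v₀ = 0 m/s, a = 1.8 m/s².
v = v₀ + at → t = (5 − 0) / 1.8 = 2.78 s
v² = v₀² + 2aΔx → Δx = (5² − 0²)/(2·1.8) = 6.94 m

Phase 2 (constant speed): v₀ = 5.00 m/s, a = 0 m/s².
Constant speed: t = d/v = 47/5.00 = 9.40 s

Phase 3 (decelerating): v₀ = 5.00 m/s, a = -2.2 m/s².
v = v₀ + at → t = (0 − 5.00) / -2.2 = 2.27 s
v² = v₀² + 2aΔx → Δx = (0² − 5.00²)/(2·-2.2) = 5.68 m
Total distance = 6.94 + 47.0 + 5.68 = 59.6 m

59.63 m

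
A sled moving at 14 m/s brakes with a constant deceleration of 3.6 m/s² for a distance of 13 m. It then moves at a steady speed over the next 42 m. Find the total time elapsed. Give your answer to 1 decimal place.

5.2 s

Phase 1 (decelerating): v₀ = 14.0 m/s, a = -3.6 m/s².
v² = v₀² + 2aΔx = 14.0² + 2·-3.6·13 = 102 → v = 10.1 m/s
t = (v − v₀)/a = (10.1 − 14.0)/-3.6 = 1.08 s

Phase 2 (constant speed): v₀ = 10.1 m/s, a = 0 m/s².
Constant speed: t = d/v = 42/10.1 = 4.15 s
Total time = 1.08 + 4.15 = 5.23 s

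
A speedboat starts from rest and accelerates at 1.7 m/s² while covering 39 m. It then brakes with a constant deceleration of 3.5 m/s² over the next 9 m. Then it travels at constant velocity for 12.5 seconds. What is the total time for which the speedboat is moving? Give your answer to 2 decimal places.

20.18 s

Phase 1 (accelerating): v₀ = 0 m/s, a = 1.7 m/s².
v² = v₀² + 2aΔx = 0² + 2·1.7·39 = 133 → v = 11.5 m/s
t = (v − v₀)/a = (11.5 − 0)/1.7 = 6.77 s

Phase 2 (decelerating): v₀ = 11.5 m/s, a = -3.5 m/s².
v² = v₀² + 2aΔx = 11.5² + 2·-3.5·9 = 69.6 → v = 8.34 m/s
t = (v − v₀)/a = (8.34 − 11.5)/-3.5 = 0.906 s

Phase 3 (constant speed): v₀ = 8.34 m/s, a = 0 m/s².
v = v₀ + at = 8.34 + (0)(12.5) = 8.34 m/s
Δx = v₀t + ½at² = 8.34·12.5 + 0.5·0·12.5² = 104 m
Total time = 6.77 + 0.906 + 12.5 = 20.2 s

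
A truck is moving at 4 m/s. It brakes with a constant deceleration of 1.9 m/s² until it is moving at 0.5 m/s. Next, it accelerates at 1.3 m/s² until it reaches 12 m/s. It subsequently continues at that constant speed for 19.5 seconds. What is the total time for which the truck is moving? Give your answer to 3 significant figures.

30.2 s

Phase 1 (decelerating): v₀ = 4.00 m/s, a = -1.9 m/s².
v = v₀ + at → t = (0.5 − 4.00) / -1.9 = 1.84 s
v² = v₀² + 2aΔx → Δx = (0.5² − 4.00²)/(2·-1.9) = 4.14 m

Phase 2 (accelerating): v₀ = 0.500 m/s, a = 1.3 m/s².
v = v₀ + at → t = (12 − 0.500) / 1.3 = 8.85 s
v² = v₀² + 2aΔx → Δx = (12² − 0.500²)/(2·1.3) = 55.3 m

Phase 3 (constant speed): v₀ = 12.0 m/s, a = 0 m/s².
v = v₀ + at = 12.0 + (0)(19.5) = 12.0 m/s
Δx = v₀t + ½at² = 12.0·19.5 + 0.5·0·19.5² = 234 m
Total time = 1.84 + 8.85 + 19.5 = 30.2 s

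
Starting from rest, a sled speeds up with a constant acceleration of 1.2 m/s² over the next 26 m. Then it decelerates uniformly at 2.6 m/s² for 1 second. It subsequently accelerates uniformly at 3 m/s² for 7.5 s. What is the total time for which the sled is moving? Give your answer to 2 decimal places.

Phase 1 (accelerating): v₀ = 0 m/s, a = 1.2 m/s².
v² = v₀² + 2aΔx = 0² + 2·1.2·26 = 62.4 → v = 7.90 m/s
t = (v − v₀)/a = (7.90 − 0)/1.2 = 6.58 s

Phase 2 (decelerating): v₀ = 7.90 m/s, a = -2.6 m/s².
v = v₀ + at = 7.90 + (-2.6)(1) = 5.30 m/s
Δx = v₀t + ½at² = 7.90·1 + 0.5·-2.6·1² = 6.60 m

Phase 3 (accelerating): v₀ = 5.30 m/s, a = 3 m/s².
v = v₀ + at = 5.30 + (3)(7.5) = 27.8 m/s
Δx = v₀t + ½at² = 5.30·7.5 + 0.5·3·7.5² = 124 m
Total time = 6.58 + 1.00 + 7.50 = 15.1 s

15.08 s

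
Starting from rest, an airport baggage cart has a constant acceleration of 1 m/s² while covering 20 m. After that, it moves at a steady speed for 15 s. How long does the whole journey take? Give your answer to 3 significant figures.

21.3 s

Phase 1 (accelerating): v₀ = 0 m/s, a = 1 m/s².
v² = v₀² + 2aΔx = 0² + 2·1·20 = 40.0 → v = 6.32 m/s
t = (v − v₀)/a = (6.32 − 0)/1 = 6.32 s

Phase 2 (constant speed): v₀ = 6.32 m/s, a = 0 m/s².
v = v₀ + at = 6.32 + (0)(15) = 6.32 m/s
Δx = v₀t + ½at² = 6.32·15 + 0.5·0·15² = 94.9 m
Total time = 6.32 + 15.0 = 21.3 s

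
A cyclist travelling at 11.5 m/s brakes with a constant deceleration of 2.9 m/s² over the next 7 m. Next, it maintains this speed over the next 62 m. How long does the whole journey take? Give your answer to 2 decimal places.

Phase 1 (decelerating): v₀ = 11.5 m/s, a = -2.9 m/s².
v² = v₀² + 2aΔx = 11.5² + 2·-2.9·7 = 91.7 → v = 9.57 m/s
t = (v − v₀)/a = (9.57 − 11.5)/-2.9 = 0.664 s

Phase 2 (constant speed): v₀ = 9.57 m/s, a = 0 m/s².
Constant speed: t = d/v = 62/9.57 = 6.48 s
Total time = 0.664 + 6.48 = 7.14 s

7.14 s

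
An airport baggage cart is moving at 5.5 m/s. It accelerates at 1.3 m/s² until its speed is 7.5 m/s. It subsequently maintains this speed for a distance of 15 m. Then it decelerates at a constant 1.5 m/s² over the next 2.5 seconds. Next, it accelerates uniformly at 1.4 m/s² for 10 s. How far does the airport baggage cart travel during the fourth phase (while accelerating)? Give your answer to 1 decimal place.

Phase 1 (accelerating): v₀ = 5.50 m/s, a = 1.3 m/s².
v = v₀ + at → t = (7.5 − 5.50) / 1.3 = 1.54 s
v² = v₀² + 2aΔx → Δx = (7.5² − 5.50²)/(2·1.3) = 10.0 m

Phase 2 (constant speed): v₀ = 7.50 m/s, a = 0 m/s².
Constant speed: t = d/v = 15/7.50 = 2.00 s

Phase 3 (decelerating): v₀ = 7.50 m/s, a = -1.5 m/s².
v = v₀ + at = 7.50 + (-1.5)(2.5) = 3.75 m/s
Δx = v₀t + ½at² = 7.50·2.5 + 0.5·-1.5·2.5² = 14.1 m

Phase 4 (accelerating): v₀ = 3.75 m/s, a = 1.4 m/s².
v = v₀ + at = 3.75 + (1.4)(10) = 17.8 m/s
Δx = v₀t + ½at² = 3.75·10 + 0.5·1.4·10² = 108 m
Distance in phase 4 = 108 m

107.5 m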